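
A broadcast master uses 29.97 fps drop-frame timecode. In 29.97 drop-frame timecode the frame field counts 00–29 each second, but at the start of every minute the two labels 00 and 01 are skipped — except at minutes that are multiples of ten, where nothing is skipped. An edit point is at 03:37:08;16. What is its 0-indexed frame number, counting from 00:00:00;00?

390464

Complete 10-minute blocks: 21, each 17982 frames → 377622.
Remaining 7 whole minutes in the current block: 1800 + 6 × 1798 = 12588 frames.
Within the current minute: 8 × 30 + 16 − 2 = 254 (labels ;00/;01 skipped at this minute). Total = 377622 + 12588 + 254 = 390464.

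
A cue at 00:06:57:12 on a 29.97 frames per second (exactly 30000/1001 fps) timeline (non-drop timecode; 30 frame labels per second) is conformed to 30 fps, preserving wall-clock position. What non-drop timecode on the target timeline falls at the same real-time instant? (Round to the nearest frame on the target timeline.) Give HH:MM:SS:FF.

00:06:57:25

Source frame index: (0×3600 + 6×60 + 57) × 30 + 12 = 12522.
Real time: 12522 / (30000/1001) = 2089087/5000 s.
Target frame: (2089087/5000) × (30) = 6267261/500 ≈ 12534.522 → 12535.
At 30 labels/s: frame 12535 → 00:06:57:25.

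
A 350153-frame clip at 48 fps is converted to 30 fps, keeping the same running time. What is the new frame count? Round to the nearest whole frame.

Frames at target rate = 350153 × (30) / (48) = 1750765/8 ≈ 218845.625.
Nearest whole frame: 218846.

218846 frames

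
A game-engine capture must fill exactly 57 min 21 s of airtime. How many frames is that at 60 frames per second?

57 min 21 s = 3441 s.
Frames = 3441 × 60 = 206460.

206460 frames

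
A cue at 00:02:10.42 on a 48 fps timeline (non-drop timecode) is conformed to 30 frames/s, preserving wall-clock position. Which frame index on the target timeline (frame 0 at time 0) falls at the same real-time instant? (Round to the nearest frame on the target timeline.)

frame 3926

Source frame index: (0×3600 + 2×60 + 10) × 48 + 42 = 6282.
Real time: 6282 / (48) = 1047/8 s.
Target frame: (1047/8) × (30) = 15705/4 ≈ 3926.250 → 3926.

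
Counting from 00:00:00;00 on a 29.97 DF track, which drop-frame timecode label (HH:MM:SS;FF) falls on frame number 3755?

Ten DF minutes hold 17982 frames, so frame 3755 lies in block 0 (frames 0–17981) with 3755 frames into that block.
The block's first minute is 1800 frames and the rest 1798 each; 3755 frames reaches minute 2, so 0 × 18 + 2 × 2 = 4 labels have been skipped so far.
Adding those back, label number 3755 + 4 = 3759 at 30 labels/s is 125 s + 9 f = 0 h 2 min 5 s frame 9, i.e. 00:02:05;09.

00:02:05;09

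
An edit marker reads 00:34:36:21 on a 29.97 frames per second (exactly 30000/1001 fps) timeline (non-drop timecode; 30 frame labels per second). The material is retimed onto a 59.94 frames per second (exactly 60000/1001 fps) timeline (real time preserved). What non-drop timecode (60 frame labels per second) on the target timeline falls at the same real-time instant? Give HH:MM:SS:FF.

Source frame index: (0×3600 + 34×60 + 36) × 30 + 21 = 62301.
Real time: 62301 / (30000/1001) = 20787767/10000 s.
Target frame: (20787767/10000) × (60000/1001) = 124602.
At 60 labels/s: frame 124602 → 00:34:36:42.

00:34:36:42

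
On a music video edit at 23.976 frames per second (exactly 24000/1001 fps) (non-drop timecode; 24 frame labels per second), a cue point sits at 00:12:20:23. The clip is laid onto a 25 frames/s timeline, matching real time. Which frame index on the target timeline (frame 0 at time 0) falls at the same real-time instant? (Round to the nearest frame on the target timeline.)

Source frame index: (0×3600 + 12×60 + 20) × 24 + 23 = 17783.
Real time: 17783 / (24000/1001) = 17800783/24000 s.
Target frame: (17800783/24000) × (25) = 17800783/960 ≈ 18542.482 → 18542.

frame 18542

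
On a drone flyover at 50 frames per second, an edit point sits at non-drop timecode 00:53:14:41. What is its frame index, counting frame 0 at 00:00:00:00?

frame 159741

Total seconds to the label: (0 × 3600 + 53 × 60 + 14) = 3194.
Frame index = 3194 × 50 + 41 = 159741.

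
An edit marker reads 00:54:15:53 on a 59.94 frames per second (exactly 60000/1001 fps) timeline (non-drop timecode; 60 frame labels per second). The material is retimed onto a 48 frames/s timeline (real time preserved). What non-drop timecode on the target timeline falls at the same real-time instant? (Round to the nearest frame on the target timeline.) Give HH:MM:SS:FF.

00:54:19:07

Source frame index: (0×3600 + 54×60 + 15) × 60 + 53 = 195353.
Real time: 195353 / (60000/1001) = 195548353/60000 s.
Target frame: (195548353/60000) × (48) = 195548353/1250 ≈ 156438.682 → 156439.
At 48 labels/s: frame 156439 → 00:54:19:07.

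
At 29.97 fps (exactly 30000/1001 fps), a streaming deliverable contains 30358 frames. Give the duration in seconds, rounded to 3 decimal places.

Running time = 30358 × 1001/30000 = 15194179/15000 s ≈ 1012.945 s.

1012.945 seconds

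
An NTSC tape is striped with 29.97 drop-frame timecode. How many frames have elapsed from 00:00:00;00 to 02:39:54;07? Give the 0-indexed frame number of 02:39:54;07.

As if non-drop at 30 labels/s: (2 × 3600 + 39 × 60 + 54) × 30 + 7 = 287827.
Minute boundaries passed: 159; those not divisible by 10: 159 − 15 = 144; dropped labels = 2 × 144 = 288.
Actual frame index = 287827 − 288 = 287539.

287539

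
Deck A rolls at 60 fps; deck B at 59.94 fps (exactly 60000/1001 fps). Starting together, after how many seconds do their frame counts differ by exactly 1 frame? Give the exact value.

The gap grows by |60000/1001 − 60| = 60/1001 frames per second.
Time for a 1-frame gap: 1 ÷ (60/1001) = 1001/60 s.

1001/60 seconds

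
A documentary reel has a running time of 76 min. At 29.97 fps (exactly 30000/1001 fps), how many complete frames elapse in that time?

76 min = 4560 s.
Frames = 4560 × 30000/1001 = 136800000/1001 ≈ 136663.3367.
Complete frames: 136663.

136663 frames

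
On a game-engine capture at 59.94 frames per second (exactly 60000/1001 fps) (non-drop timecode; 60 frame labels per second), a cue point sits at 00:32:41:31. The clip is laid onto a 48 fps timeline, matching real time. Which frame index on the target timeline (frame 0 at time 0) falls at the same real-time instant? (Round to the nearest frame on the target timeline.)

frame 94247

Source frame index: (0×3600 + 32×60 + 41) × 60 + 31 = 117691.
Real time: 117691 / (60000/1001) = 117808691/60000 s.
Target frame: (117808691/60000) × (48) = 117808691/1250 ≈ 94246.953 → 94247.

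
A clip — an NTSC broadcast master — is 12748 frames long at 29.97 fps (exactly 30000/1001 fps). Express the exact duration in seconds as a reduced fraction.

3190187/7500 seconds

Running time = 12748 ÷ (30000/1001) = 12748 × 1001/30000 = 3190187/7500 s.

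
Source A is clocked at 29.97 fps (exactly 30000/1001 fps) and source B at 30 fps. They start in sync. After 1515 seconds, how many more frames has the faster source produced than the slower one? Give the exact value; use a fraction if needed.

45450/1001 frames

A emits 30000/1001 × 1515 = 45450000/1001 frames; B emits 30 × 1515 = 45450.
Difference = 45450/1001 frames (≈ 45.4046); B is ahead of A.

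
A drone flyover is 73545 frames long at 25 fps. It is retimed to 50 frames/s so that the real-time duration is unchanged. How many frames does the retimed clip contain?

147090 frames

Frames at target rate = 73545 × (50) / (25) = 147090.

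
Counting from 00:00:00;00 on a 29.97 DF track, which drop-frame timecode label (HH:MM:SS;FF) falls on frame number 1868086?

Each 10-minute DF block holds 10 × 60 × 30 − 9 × 2 = 17982 frames. 1868086 ÷ 17982 → 103 full blocks, remainder 15940.
Within the partial block the first minute is 1800 frames and each further minute 1798, so 8 further minute boundaries passed. Total skipped labels = 18 × 103 + 2 × 8 = 1870.
Non-drop label index = 1868086 + 1870 = 1869956; at 30 labels/s that is 17:18:51:26, i.e. DF 17:18:51;26.

17:18:51;26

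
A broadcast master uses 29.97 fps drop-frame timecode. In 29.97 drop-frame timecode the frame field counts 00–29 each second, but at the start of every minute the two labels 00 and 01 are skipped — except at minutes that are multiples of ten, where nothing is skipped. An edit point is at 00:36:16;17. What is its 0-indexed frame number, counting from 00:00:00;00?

As if non-drop at 30 labels/s: (0 × 3600 + 36 × 60 + 16) × 30 + 17 = 65297.
Minute boundaries passed: 36; those not divisible by 10: 36 − 3 = 33; dropped labels = 2 × 33 = 66.
Actual frame index = 65297 − 66 = 65231.

65231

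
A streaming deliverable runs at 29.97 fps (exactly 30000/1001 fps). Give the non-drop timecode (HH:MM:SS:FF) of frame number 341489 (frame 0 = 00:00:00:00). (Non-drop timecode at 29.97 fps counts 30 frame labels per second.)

341489 ÷ 30 = 11382 full seconds, remainder 29 frames.
11382 s = 3 h 9 min 42 s.
Timecode: 03:09:42:29.

03:09:42:29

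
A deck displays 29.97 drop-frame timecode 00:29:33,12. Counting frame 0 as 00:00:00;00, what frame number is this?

53148

Complete 10-minute blocks: 2, each 17982 frames → 35964.
Remaining 9 whole minutes in the current block: 1800 + 8 × 1798 = 16184 frames.
Within the current minute: 33 × 30 + 12 − 2 = 1000 (labels ;00/;01 skipped at this minute). Total = 35964 + 16184 + 1000 = 53148.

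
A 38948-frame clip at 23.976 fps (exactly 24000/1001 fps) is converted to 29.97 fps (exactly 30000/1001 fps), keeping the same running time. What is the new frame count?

Target frames = source frames × (target rate / source rate) = 38948 × (30000/1001)/(24000/1001) = 38948 × 5/4 = 48685.

48685 frames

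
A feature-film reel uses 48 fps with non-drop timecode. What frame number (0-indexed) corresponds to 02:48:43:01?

Total seconds to the label: (2 × 3600 + 48 × 60 + 43) = 10123.
Frame index = 10123 × 48 + 1 = 485905.

frame 485905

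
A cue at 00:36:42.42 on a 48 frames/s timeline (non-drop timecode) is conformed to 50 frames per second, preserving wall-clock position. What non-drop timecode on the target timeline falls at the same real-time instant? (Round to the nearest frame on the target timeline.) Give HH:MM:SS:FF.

00:36:42:44

Source frame index: (0×3600 + 36×60 + 42) × 48 + 42 = 105738.
Real time: 105738 / (48) = 17623/8 s.
Target frame: (17623/8) × (50) = 440575/4 ≈ 110143.750 → 110144.
At 50 labels/s: frame 110144 → 00:36:42:44.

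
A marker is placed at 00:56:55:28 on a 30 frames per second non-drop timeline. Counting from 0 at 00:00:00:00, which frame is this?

frame 102478

Total seconds to the label: (0 × 3600 + 56 × 60 + 55) = 3415.
Frame index = 3415 × 30 + 28 = 102478.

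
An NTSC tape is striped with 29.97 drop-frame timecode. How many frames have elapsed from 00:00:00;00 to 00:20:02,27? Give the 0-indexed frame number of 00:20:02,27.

36051

Complete 10-minute blocks: 2, each 17982 frames → 35964.
Remaining 0 whole minutes in the current block: 0 frames.
Within the current minute: 2 × 30 + 27 = 87. Total = 35964 + 0 + 87 = 36051.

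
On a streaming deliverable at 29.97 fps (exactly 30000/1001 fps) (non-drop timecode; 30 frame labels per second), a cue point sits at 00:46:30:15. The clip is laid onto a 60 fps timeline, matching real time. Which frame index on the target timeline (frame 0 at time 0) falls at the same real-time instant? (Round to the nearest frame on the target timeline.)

Source frame index: (0×3600 + 46×60 + 30) × 30 + 15 = 83715.
Real time: 83715 / (30000/1001) = 5586581/2000 s.
Target frame: (5586581/2000) × (60) = 16759743/100 ≈ 167597.430 → 167597.

frame 167597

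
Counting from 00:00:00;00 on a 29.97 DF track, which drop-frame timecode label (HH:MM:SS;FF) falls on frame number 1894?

00:01:03;06

Ten DF minutes hold 17982 frames, so frame 1894 lies in block 0 (frames 0–17981) with 1894 frames into that block.
The block's first minute is 1800 frames and the rest 1798 each; 1894 frames reaches minute 1, so 0 × 18 + 1 × 2 = 2 labels have been skipped so far.
Adding those back, label number 1894 + 2 = 1896 at 30 labels/s is 63 s + 6 f = 0 h 1 min 3 s frame 6, i.e. 00:01:03;06.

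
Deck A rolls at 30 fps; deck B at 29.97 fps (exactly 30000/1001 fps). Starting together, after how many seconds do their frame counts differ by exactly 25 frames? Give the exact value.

5005/6 seconds

The gap grows by |30000/1001 − 30| = 30/1001 frames per second.
Time for a 25-frame gap: 25 ÷ (30/1001) = 5005/6 s.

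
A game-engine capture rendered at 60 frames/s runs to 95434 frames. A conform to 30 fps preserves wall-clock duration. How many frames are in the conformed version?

Target frames = source frames × (target rate / source rate) = 95434 × (30)/(60) = 95434 × 1/2 = 47717.

47717 frames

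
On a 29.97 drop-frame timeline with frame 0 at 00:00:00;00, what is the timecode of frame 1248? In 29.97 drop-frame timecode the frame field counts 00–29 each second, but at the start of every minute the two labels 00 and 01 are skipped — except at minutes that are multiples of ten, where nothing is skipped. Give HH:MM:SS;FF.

00:00:41;18

Ten DF minutes hold 17982 frames, so frame 1248 lies in block 0 (frames 0–17981) with 1248 frames into that block.
The block's first minute is 1800 frames and the rest 1798 each; 1248 frames reaches minute 0, so 0 × 18 + 0 × 2 = 0 labels have been skipped so far.
Adding those back, label number 1248 + 0 = 1248 at 30 labels/s is 41 s + 18 f = 0 h 0 min 41 s frame 18, i.e. 00:00:41;18.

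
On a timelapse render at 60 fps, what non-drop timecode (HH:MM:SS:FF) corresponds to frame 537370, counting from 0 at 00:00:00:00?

537370 ÷ 60 = 8956 full seconds, remainder 10 frames.
8956 s = 2 h 29 min 16 s.
Timecode: 02:29:16:10.

02:29:16:10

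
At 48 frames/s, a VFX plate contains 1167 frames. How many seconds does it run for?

Running time = 1167 / (48) = 24.3125 s.

24.3125 seconds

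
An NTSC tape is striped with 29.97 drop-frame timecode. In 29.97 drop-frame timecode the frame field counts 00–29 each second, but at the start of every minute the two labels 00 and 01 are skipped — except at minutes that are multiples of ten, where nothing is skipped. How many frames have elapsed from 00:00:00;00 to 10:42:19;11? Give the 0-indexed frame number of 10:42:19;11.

1155025

Complete 10-minute blocks: 64, each 17982 frames → 1150848.
Remaining 2 whole minutes in the current block: 1800 + 1 × 1798 = 3598 frames.
Within the current minute: 19 × 30 + 11 − 2 = 579 (labels ;00/;01 skipped at this minute). Total = 1150848 + 3598 + 579 = 1155025.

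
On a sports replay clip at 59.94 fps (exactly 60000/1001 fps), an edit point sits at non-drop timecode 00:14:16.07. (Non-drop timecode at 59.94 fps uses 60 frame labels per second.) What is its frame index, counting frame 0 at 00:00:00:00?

51367

Total seconds to the label: (0 × 3600 + 14 × 60 + 16) = 856.
Frame index = 856 × 60 + 7 = 51367.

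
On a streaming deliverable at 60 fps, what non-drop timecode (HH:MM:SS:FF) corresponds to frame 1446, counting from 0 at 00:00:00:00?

1446 ÷ 60 = 24 full seconds, remainder 6 frames.
24 s = 0 h 0 min 24 s.
Timecode: 00:00:24:06.

00:00:24:06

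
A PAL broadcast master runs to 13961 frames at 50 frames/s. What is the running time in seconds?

279.22 seconds

Running time = 13961 / (50) = 279.22 s.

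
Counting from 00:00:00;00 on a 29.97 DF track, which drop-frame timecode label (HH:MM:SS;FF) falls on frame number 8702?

00:04:50;10

Each 10-minute DF block holds 10 × 60 × 30 − 9 × 2 = 17982 frames. 8702 ÷ 17982 → 0 full blocks, remainder 8702.
Within the partial block the first minute is 1800 frames and each further minute 1798, so 4 further minute boundaries passed. Total skipped labels = 18 × 0 + 2 × 4 = 8.
Non-drop label index = 8702 + 8 = 8710; at 30 labels/s that is 00:04:50:10, i.e. DF 00:04:50;10.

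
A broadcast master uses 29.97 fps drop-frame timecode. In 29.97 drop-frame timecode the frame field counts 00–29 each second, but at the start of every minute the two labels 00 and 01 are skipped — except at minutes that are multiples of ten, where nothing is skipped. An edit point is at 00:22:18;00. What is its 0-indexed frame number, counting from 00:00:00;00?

40100

As if non-drop at 30 labels/s: (0 × 3600 + 22 × 60 + 18) × 30 + 0 = 40140.
Minute boundaries passed: 22; those not divisible by 10: 22 − 2 = 20; dropped labels = 2 × 20 = 40.
Actual frame index = 40140 − 40 = 40100.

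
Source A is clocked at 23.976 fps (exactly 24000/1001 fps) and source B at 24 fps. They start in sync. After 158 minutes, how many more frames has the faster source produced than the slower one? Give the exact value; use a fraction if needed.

158 min = 9480 s.
A emits 24000/1001 × 9480 = 227520000/1001 frames; B emits 24 × 9480 = 227520.
Difference = 227520/1001 frames (≈ 227.2927); B is ahead of A.

227520/1001 frames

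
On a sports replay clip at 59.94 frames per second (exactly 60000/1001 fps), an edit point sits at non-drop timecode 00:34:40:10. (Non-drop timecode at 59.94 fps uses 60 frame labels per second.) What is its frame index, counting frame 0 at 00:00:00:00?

frame 124810

Total seconds to the label: (0 × 3600 + 34 × 60 + 40) = 2080.
Frame index = 2080 × 60 + 10 = 124810.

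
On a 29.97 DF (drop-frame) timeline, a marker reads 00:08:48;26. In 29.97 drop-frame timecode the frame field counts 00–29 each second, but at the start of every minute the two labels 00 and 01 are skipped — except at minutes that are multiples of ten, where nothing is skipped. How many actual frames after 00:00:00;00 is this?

As if non-drop at 30 labels/s: (0 × 3600 + 8 × 60 + 48) × 30 + 26 = 15866.
Minute boundaries passed: 8; those not divisible by 10: 8 − 0 = 8; dropped labels = 2 × 8 = 16.
Actual frame index = 15866 − 16 = 15850.

15850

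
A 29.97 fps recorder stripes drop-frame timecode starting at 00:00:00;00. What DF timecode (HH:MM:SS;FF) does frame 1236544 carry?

Each 10-minute DF block holds 10 × 60 × 30 − 9 × 2 = 17982 frames. 1236544 ÷ 17982 → 68 full blocks, remainder 13768.
Within the partial block the first minute is 1800 frames and each further minute 1798, so 7 further minute boundaries passed. Total skipped labels = 18 × 68 + 2 × 7 = 1238.
Non-drop label index = 1236544 + 1238 = 1237782; at 30 labels/s that is 11:27:39:12, i.e. DF 11:27:39;12.

11:27:39;12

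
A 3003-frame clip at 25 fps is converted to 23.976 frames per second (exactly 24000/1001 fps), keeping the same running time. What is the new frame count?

2880 frames

Target frames = source frames × (target rate / source rate) = 3003 × (24000/1001)/(25) = 3003 × 960/1001 = 2880.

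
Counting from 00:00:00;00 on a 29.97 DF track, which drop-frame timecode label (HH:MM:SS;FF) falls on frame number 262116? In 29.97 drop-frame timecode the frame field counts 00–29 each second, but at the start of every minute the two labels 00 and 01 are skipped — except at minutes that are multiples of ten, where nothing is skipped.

Each 10-minute DF block holds 10 × 60 × 30 − 9 × 2 = 17982 frames. 262116 ÷ 17982 → 14 full blocks, remainder 10368.
Within the partial block the first minute is 1800 frames and each further minute 1798, so 5 further minute boundaries passed. Total skipped labels = 18 × 14 + 2 × 5 = 262.
Non-drop label index = 262116 + 262 = 262378; at 30 labels/s that is 02:25:45:28, i.e. DF 02:25:45;28.

02:25:45;28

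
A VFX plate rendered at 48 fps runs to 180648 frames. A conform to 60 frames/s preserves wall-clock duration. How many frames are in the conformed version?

225810 frames

Target frames = source frames × (target rate / source rate) = 180648 × (60)/(48) = 180648 × 5/4 = 225810.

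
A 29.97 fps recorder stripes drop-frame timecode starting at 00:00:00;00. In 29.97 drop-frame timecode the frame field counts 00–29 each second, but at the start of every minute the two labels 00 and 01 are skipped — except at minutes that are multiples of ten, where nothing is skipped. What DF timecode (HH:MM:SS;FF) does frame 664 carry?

00:00:22;04

Ten DF minutes hold 17982 frames, so frame 664 lies in block 0 (frames 0–17981) with 664 frames into that block.
The block's first minute is 1800 frames and the rest 1798 each; 664 frames reaches minute 0, so 0 × 18 + 0 × 2 = 0 labels have been skipped so far.
Adding those back, label number 664 + 0 = 664 at 30 labels/s is 22 s + 4 f = 0 h 0 min 22 s frame 4, i.e. 00:00:22;04.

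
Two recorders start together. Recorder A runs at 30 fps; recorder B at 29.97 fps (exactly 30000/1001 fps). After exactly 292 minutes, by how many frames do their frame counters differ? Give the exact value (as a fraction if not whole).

292 min = 17520 s.
A emits 30 × 17520 = 525600 frames; B emits 30000/1001 × 17520 = 525600000/1001.
Difference = 525600/1001 frames (≈ 525.0749); B is behind A.

525600/1001 frames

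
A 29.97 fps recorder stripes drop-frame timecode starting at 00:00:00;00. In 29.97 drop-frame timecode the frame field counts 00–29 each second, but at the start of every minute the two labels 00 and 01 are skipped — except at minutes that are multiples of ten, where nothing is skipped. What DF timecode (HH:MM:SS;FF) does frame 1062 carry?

00:00:35;12

Each 10-minute DF block holds 10 × 60 × 30 − 9 × 2 = 17982 frames. 1062 ÷ 17982 → 0 full blocks, remainder 1062.
Within the partial block the first minute is 1800 frames and each further minute 1798, so 0 further minute boundaries passed. Total skipped labels = 18 × 0 + 2 × 0 = 0.
Non-drop label index = 1062 + 0 = 1062; at 30 labels/s that is 00:00:35:12, i.e. DF 00:00:35;12.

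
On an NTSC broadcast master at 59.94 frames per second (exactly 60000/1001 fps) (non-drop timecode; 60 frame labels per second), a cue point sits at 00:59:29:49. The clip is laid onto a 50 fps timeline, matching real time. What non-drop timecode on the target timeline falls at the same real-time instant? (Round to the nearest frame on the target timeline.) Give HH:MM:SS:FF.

Source frame index: (0×3600 + 59×60 + 29) × 60 + 49 = 214189.
Real time: 214189 / (60000/1001) = 214403189/60000 s.
Target frame: (214403189/60000) × (50) = 214403189/1200 ≈ 178669.324 → 178669.
At 50 labels/s: frame 178669 → 00:59:33:19.

00:59:33:19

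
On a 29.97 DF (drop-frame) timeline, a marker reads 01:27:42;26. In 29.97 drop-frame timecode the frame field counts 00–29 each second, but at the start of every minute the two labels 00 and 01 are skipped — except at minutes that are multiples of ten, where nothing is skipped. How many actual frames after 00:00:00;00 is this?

157728

Complete 10-minute blocks: 8, each 17982 frames → 143856.
Remaining 7 whole minutes in the current block: 1800 + 6 × 1798 = 12588 frames.
Within the current minute: 42 × 30 + 26 − 2 = 1284 (labels ;00/;01 skipped at this minute). Total = 143856 + 12588 + 1284 = 157728.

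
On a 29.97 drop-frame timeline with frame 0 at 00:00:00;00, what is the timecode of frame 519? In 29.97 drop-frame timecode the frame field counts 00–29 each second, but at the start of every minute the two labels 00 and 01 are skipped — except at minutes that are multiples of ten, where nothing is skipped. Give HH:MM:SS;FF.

00:00:17;09

Ten DF minutes hold 17982 frames, so frame 519 lies in block 0 (frames 0–17981) with 519 frames into that block.
The block's first minute is 1800 frames and the rest 1798 each; 519 frames reaches minute 0, so 0 × 18 + 0 × 2 = 0 labels have been skipped so far.
Adding those back, label number 519 + 0 = 519 at 30 labels/s is 17 s + 9 f = 0 h 0 min 17 s frame 9, i.e. 00:00:17;09.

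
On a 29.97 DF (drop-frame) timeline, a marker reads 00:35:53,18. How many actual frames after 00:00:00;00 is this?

64544

As if non-drop at 30 labels/s: (0 × 3600 + 35 × 60 + 53) × 30 + 18 = 64608.
Minute boundaries passed: 35; those not divisible by 10: 35 − 3 = 32; dropped labels = 2 × 32 = 64.
Actual frame index = 64608 − 64 = 64544.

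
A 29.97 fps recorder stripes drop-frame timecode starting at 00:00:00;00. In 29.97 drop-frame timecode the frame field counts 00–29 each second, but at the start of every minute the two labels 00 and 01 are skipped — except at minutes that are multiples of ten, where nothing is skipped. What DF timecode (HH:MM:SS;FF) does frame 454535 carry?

04:12:46;09

Each 10-minute DF block holds 10 × 60 × 30 − 9 × 2 = 17982 frames. 454535 ÷ 17982 → 25 full blocks, remainder 4985.
Within the partial block the first minute is 1800 frames and each further minute 1798, so 2 further minute boundaries passed. Total skipped labels = 18 × 25 + 2 × 2 = 454.
Non-drop label index = 454535 + 454 = 454989; at 30 labels/s that is 04:12:46:09, i.e. DF 04:12:46;09.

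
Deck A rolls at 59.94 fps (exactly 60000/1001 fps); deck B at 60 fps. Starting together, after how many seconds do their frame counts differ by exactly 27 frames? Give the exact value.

The gap grows by |60 − 60000/1001| = 60/1001 frames per second.
Time for a 27-frame gap: 27 ÷ (60/1001) = 450.45 s.

450.45 seconds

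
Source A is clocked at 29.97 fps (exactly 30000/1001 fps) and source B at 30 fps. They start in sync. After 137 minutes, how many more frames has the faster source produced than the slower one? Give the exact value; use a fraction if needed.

246600/1001 frames

137 min = 8220 s.
A emits 30000/1001 × 8220 = 246600000/1001 frames; B emits 30 × 8220 = 246600.
Difference = 246600/1001 frames (≈ 246.3536); B is ahead of A.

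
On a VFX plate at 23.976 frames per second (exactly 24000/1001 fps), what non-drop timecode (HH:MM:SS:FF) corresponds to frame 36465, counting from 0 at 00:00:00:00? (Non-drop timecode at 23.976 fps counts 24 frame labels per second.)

36465 ÷ 24 = 1519 full seconds, remainder 9 frames.
1519 s = 0 h 25 min 19 s.
Timecode: 00:25:19:09.

00:25:19:09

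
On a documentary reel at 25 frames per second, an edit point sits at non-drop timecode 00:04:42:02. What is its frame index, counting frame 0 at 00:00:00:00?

frame 7052

Total seconds to the label: (0 × 3600 + 4 × 60 + 42) = 282.
Frame index = 282 × 25 + 2 = 7052.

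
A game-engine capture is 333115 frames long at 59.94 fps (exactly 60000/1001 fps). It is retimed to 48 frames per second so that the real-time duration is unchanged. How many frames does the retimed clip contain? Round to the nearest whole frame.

266758 frames

Frames at target rate = 333115 × (48) / (60000/1001) = 66689623/250 ≈ 266758.492.
Nearest whole frame: 266758.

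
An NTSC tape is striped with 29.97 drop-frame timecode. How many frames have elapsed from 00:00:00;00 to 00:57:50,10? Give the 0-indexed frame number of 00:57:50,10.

104006

Complete 10-minute blocks: 5, each 17982 frames → 89910.
Remaining 7 whole minutes in the current block: 1800 + 6 × 1798 = 12588 frames.
Within the current minute: 50 × 30 + 10 − 2 = 1508 (labels ;00/;01 skipped at this minute). Total = 89910 + 12588 + 1508 = 104006.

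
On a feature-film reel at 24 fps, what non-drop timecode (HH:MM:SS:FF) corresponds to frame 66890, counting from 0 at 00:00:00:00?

00:46:27:02

66890 ÷ 24 = 2787 full seconds, remainder 2 frames.
2787 s = 0 h 46 min 27 s.
Timecode: 00:46:27:02.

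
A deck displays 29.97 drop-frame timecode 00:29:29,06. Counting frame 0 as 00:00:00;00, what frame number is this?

53022

As if non-drop at 30 labels/s: (0 × 3600 + 29 × 60 + 29) × 30 + 6 = 53076.
Minute boundaries passed: 29; those not divisible by 10: 29 − 2 = 27; dropped labels = 2 × 27 = 54.
Actual frame index = 53076 − 54 = 53022.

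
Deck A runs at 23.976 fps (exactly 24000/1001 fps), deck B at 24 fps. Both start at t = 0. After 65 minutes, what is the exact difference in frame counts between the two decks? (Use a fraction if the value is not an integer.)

65 min = 3900 s.
A emits 24000/1001 × 3900 = 7200000/77 frames; B emits 24 × 3900 = 93600.
Difference = 7200/77 frames (≈ 93.5065); B is ahead of A.

7200/77 frames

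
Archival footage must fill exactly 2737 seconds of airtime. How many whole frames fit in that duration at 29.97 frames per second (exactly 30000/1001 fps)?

Frames = 2737 × 30000/1001 = 11730000/143 ≈ 82027.9720.
Complete frames: 82027.

82027 frames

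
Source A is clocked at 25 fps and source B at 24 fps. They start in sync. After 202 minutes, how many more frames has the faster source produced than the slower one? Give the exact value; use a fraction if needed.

202 min = 12120 s.
A emits 25 × 12120 = 303000 frames; B emits 24 × 12120 = 290880.
Difference = 12120 frames; B is behind A.

12120 frames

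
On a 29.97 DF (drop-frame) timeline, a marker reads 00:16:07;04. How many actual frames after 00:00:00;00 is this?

As if non-drop at 30 labels/s: (0 × 3600 + 16 × 60 + 7) × 30 + 4 = 29014.
Minute boundaries passed: 16; those not divisible by 10: 16 − 1 = 15; dropped labels = 2 × 15 = 30.
Actual frame index = 29014 − 30 = 28984.

28984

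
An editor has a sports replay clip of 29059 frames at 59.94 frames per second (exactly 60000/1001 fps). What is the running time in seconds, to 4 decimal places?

484.8010 seconds

Running time = 29059 × 1001/60000 = 29088059/60000 s ≈ 484.8010 s.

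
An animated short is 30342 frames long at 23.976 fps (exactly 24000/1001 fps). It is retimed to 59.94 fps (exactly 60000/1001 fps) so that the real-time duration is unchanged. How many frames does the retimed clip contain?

Frames at target rate = 30342 × (60000/1001) / (24000/1001) = 75855.

75855 frames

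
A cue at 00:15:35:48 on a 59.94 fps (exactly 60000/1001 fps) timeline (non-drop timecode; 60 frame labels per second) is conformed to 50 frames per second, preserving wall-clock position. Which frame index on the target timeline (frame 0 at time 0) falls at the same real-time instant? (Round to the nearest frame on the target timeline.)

Source frame index: (0×3600 + 15×60 + 35) × 60 + 48 = 56148.
Real time: 56148 / (60000/1001) = 4683679/5000 s.
Target frame: (4683679/5000) × (50) = 4683679/100 ≈ 46836.790 → 46837.

frame 46837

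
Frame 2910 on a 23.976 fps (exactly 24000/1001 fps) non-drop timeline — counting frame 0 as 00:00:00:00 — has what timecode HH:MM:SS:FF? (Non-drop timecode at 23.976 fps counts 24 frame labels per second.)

2910 ÷ 24 = 121 full seconds, remainder 6 frames.
121 s = 0 h 2 min 1 s.
Timecode: 00:02:01:06.

00:02:01:06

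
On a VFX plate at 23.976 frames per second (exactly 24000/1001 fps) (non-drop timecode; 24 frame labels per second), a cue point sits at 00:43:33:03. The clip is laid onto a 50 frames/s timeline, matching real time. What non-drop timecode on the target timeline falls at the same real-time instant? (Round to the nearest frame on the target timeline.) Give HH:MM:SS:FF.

Source frame index: (0×3600 + 43×60 + 33) × 24 + 3 = 62715.
Real time: 62715 / (24000/1001) = 4185181/1600 s.
Target frame: (4185181/1600) × (50) = 4185181/32 ≈ 130786.906 → 130787.
At 50 labels/s: frame 130787 → 00:43:35:37.

00:43:35:37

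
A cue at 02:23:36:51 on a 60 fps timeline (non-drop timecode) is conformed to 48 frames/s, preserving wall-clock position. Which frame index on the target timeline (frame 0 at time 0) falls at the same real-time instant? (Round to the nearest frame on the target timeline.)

frame 413609

Source frame index: (2×3600 + 23×60 + 36) × 60 + 51 = 517011.
Real time: 517011 / (60) = 172337/20 s.
Target frame: (172337/20) × (48) = 2068044/5 ≈ 413608.800 → 413609.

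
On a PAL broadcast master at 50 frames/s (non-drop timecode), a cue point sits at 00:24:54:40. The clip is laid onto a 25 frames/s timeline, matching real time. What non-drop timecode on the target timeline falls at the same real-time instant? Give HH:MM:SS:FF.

00:24:54:20

Source frame index: (0×3600 + 24×60 + 54) × 50 + 40 = 74740.
Real time: 74740 / (50) = 7474/5 s.
Target frame: (7474/5) × (25) = 37370.
At 25 labels/s: frame 37370 → 00:24:54:20.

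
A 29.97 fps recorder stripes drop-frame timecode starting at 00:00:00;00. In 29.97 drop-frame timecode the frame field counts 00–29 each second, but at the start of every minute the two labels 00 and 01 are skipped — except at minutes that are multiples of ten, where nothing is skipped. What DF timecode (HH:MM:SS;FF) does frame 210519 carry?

01:57:04;11

Ten DF minutes hold 17982 frames, so frame 210519 lies in block 11 (frames 197802–215783) with 12717 frames into that block.
The block's first minute is 1800 frames and the rest 1798 each; 12717 frames reaches minute 7, so 11 × 18 + 7 × 2 = 212 labels have been skipped so far.
Adding those back, label number 210519 + 212 = 210731 at 30 labels/s is 7024 s + 11 f = 1 h 57 min 4 s frame 11, i.e. 01:57:04;11.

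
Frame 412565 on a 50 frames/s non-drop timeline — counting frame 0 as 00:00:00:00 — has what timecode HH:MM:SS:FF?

412565 ÷ 50 = 8251 full seconds, remainder 15 frames.
8251 s = 2 h 17 min 31 s.
Timecode: 02:17:31:15.

02:17:31:15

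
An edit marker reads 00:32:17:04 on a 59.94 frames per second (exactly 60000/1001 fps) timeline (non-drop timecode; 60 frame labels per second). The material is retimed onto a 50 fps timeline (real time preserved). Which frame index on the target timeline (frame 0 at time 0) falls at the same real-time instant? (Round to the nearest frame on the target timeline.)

Source frame index: (0×3600 + 32×60 + 17) × 60 + 4 = 116224.
Real time: 116224 / (60000/1001) = 3635632/1875 s.
Target frame: (3635632/1875) × (50) = 7271264/75 ≈ 96950.187 → 96950.

frame 96950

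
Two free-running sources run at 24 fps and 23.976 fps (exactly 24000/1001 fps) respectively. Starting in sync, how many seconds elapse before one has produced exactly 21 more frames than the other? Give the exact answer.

The gap grows by |24000/1001 − 24| = 24/1001 frames per second.
Time for a 21-frame gap: 21 ÷ (24/1001) = 875.875 s.

875.875 seconds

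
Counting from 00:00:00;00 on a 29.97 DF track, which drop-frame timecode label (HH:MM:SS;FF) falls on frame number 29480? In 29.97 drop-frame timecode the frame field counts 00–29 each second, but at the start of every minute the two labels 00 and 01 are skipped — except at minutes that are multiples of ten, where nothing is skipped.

00:16:23;20

Ten DF minutes hold 17982 frames, so frame 29480 lies in block 1 (frames 17982–35963) with 11498 frames into that block.
The block's first minute is 1800 frames and the rest 1798 each; 11498 frames reaches minute 6, so 1 × 18 + 6 × 2 = 30 labels have been skipped so far.
Adding those back, label number 29480 + 30 = 29510 at 30 labels/s is 983 s + 20 f = 0 h 16 min 23 s frame 20, i.e. 00:16:23;20.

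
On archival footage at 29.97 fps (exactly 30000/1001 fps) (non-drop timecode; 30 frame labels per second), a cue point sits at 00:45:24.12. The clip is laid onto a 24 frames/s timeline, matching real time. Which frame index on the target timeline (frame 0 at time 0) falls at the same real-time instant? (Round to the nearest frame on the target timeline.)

frame 65451

Source frame index: (0×3600 + 45×60 + 24) × 30 + 12 = 81732.
Real time: 81732 / (30000/1001) = 6817811/2500 s.
Target frame: (6817811/2500) × (24) = 40906866/625 ≈ 65450.986 → 65451.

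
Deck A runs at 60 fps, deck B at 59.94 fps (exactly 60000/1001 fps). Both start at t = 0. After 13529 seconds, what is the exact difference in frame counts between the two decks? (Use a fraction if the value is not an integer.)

811740/1001 frames

A emits 60 × 13529 = 811740 frames; B emits 60000/1001 × 13529 = 811740000/1001.
Difference = 811740/1001 frames (≈ 810.9291); B is behind A.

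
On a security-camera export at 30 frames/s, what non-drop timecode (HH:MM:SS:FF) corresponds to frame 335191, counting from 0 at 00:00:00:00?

335191 ÷ 30 = 11173 full seconds, remainder 1 frame.
11173 s = 3 h 6 min 13 s.
Timecode: 03:06:13:01.

03:06:13:01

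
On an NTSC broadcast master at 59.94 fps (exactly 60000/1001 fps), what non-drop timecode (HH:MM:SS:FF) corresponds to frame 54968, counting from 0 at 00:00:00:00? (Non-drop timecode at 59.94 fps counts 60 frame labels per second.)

54968 ÷ 60 = 916 full seconds, remainder 8 frames.
916 s = 0 h 15 min 16 s.
Timecode: 00:15:16:08.

00:15:16:08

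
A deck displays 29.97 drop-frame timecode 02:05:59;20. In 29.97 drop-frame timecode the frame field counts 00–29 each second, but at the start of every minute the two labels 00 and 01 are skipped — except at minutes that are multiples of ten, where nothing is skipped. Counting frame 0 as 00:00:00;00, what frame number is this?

As if non-drop at 30 labels/s: (2 × 3600 + 5 × 60 + 59) × 30 + 20 = 226790.
Minute boundaries passed: 125; those not divisible by 10: 125 − 12 = 113; dropped labels = 2 × 113 = 226.
Actual frame index = 226790 − 226 = 226564.

226564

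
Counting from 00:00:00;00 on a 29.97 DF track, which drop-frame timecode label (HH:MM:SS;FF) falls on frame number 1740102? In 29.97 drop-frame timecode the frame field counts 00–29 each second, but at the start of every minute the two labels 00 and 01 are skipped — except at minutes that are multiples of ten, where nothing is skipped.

16:07:41;14

Ten DF minutes hold 17982 frames, so frame 1740102 lies in block 96 (frames 1726272–1744253) with 13830 frames into that block.
The block's first minute is 1800 frames and the rest 1798 each; 13830 frames reaches minute 7, so 96 × 18 + 7 × 2 = 1742 labels have been skipped so far.
Adding those back, label number 1740102 + 1742 = 1741844 at 30 labels/s is 58061 s + 14 f = 16 h 7 min 41 s frame 14, i.e. 16:07:41;14.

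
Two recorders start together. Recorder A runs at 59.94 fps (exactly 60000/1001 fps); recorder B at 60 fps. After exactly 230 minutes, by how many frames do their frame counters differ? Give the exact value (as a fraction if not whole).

828000/1001 frames

230 min = 13800 s.
A emits 60000/1001 × 13800 = 828000000/1001 frames; B emits 60 × 13800 = 828000.
Difference = 828000/1001 frames (≈ 827.1728); B is ahead of A.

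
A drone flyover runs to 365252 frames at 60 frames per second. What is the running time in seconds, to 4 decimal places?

6087.5333 seconds

Running time = 365252 × 1/60 = 91313/15 s ≈ 6087.5333 s.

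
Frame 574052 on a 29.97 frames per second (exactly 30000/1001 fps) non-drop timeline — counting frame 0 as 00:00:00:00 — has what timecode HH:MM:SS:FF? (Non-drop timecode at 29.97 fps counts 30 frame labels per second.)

05:18:55:02

574052 ÷ 30 = 19135 full seconds, remainder 2 frames.
19135 s = 5 h 18 min 55 s.
Timecode: 05:18:55:02.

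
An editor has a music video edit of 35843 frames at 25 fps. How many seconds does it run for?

1433.72 seconds

Running time = 35843 / (25) = 1433.72 s.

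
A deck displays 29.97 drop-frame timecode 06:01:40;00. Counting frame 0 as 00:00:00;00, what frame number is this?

650350

As if non-drop at 30 labels/s: (6 × 3600 + 1 × 60 + 40) × 30 + 0 = 651000.
Minute boundaries passed: 361; those not divisible by 10: 361 − 36 = 325; dropped labels = 2 × 325 = 650.
Actual frame index = 651000 − 650 = 650350.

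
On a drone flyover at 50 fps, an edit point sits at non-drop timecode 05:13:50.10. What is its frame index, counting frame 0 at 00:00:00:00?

941510

Total seconds to the label: (5 × 3600 + 13 × 60 + 50) = 18830.
Frame index = 18830 × 50 + 10 = 941510.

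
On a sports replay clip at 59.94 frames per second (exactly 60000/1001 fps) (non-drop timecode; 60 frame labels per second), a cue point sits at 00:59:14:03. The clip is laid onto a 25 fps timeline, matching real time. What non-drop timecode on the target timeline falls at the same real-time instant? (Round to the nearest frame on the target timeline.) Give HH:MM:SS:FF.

00:59:17:15

Source frame index: (0×3600 + 59×60 + 14) × 60 + 3 = 213243.
Real time: 213243 / (60000/1001) = 71152081/20000 s.
Target frame: (71152081/20000) × (25) = 71152081/800 ≈ 88940.101 → 88940.
At 25 labels/s: frame 88940 → 00:59:17:15.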